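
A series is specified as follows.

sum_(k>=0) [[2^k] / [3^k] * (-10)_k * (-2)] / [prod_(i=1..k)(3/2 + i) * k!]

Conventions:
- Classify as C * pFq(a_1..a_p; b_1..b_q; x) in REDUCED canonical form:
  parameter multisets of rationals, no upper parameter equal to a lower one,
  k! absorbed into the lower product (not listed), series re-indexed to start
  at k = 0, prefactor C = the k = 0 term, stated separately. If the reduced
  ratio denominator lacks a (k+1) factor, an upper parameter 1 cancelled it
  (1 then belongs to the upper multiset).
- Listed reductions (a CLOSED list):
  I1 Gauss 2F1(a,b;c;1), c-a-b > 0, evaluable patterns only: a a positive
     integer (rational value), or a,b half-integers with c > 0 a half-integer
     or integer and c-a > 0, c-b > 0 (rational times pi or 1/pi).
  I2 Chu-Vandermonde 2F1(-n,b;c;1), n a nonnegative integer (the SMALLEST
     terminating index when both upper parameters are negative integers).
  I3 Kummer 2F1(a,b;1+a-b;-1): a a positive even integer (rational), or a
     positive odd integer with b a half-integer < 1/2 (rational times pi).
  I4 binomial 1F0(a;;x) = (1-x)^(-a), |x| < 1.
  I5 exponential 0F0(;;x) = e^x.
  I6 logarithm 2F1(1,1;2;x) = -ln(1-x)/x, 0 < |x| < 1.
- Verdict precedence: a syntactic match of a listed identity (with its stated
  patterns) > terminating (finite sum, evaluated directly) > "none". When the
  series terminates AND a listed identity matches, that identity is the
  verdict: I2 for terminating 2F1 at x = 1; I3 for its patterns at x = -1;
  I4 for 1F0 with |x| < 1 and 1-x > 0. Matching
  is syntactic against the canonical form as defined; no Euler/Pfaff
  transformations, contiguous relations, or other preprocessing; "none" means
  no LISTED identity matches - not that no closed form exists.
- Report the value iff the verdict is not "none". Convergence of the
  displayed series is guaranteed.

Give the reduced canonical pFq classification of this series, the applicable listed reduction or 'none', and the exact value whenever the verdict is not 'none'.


The series (x = 2/3) is 1F1: upper {-10}, lower {5/2}, prefactor -2. Verdict: terminating - no listed pattern fits, but -10 in the upper list cuts the series at k = 10; direct evaluation. Sum: 203290580845654/889205234442525.

First insight: t_0 = -2 here, and the lower running product (C = -2) is a rising factorial.
Ratio: r(k) = (2/3) * (k-10) / [(k+5/2) (k+1)] - rational in k, leading ratio (2/3); with t_0 = -2, classification follows.


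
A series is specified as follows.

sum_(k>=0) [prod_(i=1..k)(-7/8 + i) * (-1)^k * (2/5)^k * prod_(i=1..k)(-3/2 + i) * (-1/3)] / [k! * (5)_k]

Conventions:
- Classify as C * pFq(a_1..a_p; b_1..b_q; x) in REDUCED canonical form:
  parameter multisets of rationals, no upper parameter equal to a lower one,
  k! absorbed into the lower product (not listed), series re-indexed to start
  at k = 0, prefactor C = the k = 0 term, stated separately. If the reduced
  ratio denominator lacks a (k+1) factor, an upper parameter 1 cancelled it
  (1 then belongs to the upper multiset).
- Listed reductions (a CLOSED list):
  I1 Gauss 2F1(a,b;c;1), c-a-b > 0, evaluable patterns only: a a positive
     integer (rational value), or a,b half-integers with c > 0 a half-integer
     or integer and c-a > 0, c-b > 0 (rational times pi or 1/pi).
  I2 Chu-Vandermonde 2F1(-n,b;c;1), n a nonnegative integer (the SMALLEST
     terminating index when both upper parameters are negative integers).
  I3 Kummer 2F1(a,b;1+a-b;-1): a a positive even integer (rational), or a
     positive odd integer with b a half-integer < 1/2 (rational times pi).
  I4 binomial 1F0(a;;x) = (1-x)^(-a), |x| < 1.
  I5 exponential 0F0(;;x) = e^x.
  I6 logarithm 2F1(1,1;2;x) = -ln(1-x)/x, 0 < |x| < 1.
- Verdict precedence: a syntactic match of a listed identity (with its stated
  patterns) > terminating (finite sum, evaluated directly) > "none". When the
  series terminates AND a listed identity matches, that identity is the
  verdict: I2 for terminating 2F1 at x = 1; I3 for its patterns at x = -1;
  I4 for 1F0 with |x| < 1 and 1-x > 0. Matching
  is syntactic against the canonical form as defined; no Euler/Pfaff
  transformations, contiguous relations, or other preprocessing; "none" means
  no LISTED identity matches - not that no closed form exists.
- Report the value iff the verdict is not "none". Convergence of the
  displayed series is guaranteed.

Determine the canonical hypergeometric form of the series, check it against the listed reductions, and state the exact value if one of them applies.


This is -1/3 * 2F1(-1/2, 1/8; 5; -2/5) in reduced canonical form. Verdict: none here - no I1-I6 shape fits x = -2/5 with lower {5}.

Key observation: with t_0 = -1/3, the running product (C = -1/3) telescopes to a rising factorial.
Step ratio: r(k) = (-2/5) * (k-1/2) (k+1/8) / [(k+5) (k+1)] - rational in k, leading ratio (-2/5); with t_0 = -1/3, classification follows.


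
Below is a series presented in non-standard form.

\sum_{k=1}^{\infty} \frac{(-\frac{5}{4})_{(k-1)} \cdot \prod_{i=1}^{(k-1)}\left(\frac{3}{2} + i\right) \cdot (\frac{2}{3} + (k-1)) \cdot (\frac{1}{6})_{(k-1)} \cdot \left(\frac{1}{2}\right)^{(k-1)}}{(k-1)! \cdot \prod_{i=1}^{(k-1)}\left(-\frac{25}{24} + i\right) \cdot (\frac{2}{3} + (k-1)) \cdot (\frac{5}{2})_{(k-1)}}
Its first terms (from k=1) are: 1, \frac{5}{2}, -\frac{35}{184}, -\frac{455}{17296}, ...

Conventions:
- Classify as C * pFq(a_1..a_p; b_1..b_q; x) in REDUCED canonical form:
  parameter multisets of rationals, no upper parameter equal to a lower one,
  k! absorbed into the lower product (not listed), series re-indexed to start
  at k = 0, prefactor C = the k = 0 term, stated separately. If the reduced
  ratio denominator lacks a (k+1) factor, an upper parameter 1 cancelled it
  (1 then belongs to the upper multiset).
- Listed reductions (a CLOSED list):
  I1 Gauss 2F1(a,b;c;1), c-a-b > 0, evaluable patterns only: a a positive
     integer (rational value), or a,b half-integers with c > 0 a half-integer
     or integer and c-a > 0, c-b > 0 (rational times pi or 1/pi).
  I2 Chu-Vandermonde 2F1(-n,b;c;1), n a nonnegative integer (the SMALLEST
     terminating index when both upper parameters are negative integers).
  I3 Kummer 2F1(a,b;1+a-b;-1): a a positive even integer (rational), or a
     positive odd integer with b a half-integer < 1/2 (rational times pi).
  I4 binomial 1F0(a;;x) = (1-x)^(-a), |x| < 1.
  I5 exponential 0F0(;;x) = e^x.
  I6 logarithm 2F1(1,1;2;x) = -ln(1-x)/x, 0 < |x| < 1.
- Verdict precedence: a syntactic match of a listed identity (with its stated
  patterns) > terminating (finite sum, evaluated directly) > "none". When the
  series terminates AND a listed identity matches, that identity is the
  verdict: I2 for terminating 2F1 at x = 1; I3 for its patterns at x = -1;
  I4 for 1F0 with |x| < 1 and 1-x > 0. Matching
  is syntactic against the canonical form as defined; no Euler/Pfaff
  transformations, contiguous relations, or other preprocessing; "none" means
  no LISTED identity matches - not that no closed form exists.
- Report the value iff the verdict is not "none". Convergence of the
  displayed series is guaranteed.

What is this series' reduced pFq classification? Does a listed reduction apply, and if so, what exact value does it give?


The series (x = \frac{1}{2}) is 2F1: upper {-\frac{5}{4}, \frac{1}{6}}, lower {-\frac{1}{24}}, prefactor 1. Verdict: none. Every listed pattern misses the 2F1 form at \frac{1}{2}, upper {-\frac{5}{4}, \frac{1}{6}}.

Structural cue: from the first term 1: the factor k + 2/3 cancels (top and bottom), leaving C = 1, x = 1/2.
Adjacent-term ratio: r(k) = \frac{1}{2} * (k-\frac{5}{4}) (k+\frac{1}{6}) / [(k-\frac{1}{24}) (k+1)] - rational in k, leading ratio \frac{1}{2}; with t_0 = 1, classification follows.


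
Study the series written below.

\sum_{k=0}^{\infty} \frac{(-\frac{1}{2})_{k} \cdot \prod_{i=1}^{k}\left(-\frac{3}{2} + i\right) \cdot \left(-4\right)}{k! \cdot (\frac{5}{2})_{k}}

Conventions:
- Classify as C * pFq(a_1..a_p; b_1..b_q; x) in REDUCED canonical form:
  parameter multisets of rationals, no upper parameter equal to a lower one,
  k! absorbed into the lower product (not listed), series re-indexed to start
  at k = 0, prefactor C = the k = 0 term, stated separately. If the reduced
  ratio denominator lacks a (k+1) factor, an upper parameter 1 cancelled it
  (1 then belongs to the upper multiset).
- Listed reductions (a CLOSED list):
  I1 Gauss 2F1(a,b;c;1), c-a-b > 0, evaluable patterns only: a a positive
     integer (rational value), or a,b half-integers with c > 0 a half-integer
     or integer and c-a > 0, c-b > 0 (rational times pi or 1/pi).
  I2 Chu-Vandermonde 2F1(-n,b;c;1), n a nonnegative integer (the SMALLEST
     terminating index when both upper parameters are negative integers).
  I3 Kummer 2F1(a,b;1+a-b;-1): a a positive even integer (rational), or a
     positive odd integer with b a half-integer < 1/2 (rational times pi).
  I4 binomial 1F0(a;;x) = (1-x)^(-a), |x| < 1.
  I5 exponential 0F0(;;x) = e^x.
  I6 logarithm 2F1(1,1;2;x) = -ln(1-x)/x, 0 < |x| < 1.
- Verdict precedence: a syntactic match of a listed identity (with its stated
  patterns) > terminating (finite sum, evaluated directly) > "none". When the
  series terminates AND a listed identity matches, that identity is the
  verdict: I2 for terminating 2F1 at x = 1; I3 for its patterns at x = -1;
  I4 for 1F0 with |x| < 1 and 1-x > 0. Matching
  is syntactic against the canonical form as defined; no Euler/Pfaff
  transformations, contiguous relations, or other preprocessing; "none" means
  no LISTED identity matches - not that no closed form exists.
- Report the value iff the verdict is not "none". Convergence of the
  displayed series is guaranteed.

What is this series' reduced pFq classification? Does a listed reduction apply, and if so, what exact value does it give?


This is -4 * 2F1(-\frac{1}{2}, -\frac{1}{2}; \frac{5}{2}; 1) in reduced canonical form. Verdict: this is Gauss's theorem I1 (half-integer case) (x = 1; upper {-\frac{1}{2}, -\frac{1}{2}} half-integers, c = \frac{5}{2} in the evaluable pattern). Its exact value is \left(-\frac{45}{32}\right) \cdot \pi.

First insight: t_0 being -4, the running product (C = -4) telescopes to a rising factorial.
Term ratio: r(k) = 1 * (k-\frac{1}{2}) (k-\frac{1}{2}) / [(k+\frac{5}{2}) (k+1)] - poly over poly, x = 1 from leading terms; C = -4 at k = 0.


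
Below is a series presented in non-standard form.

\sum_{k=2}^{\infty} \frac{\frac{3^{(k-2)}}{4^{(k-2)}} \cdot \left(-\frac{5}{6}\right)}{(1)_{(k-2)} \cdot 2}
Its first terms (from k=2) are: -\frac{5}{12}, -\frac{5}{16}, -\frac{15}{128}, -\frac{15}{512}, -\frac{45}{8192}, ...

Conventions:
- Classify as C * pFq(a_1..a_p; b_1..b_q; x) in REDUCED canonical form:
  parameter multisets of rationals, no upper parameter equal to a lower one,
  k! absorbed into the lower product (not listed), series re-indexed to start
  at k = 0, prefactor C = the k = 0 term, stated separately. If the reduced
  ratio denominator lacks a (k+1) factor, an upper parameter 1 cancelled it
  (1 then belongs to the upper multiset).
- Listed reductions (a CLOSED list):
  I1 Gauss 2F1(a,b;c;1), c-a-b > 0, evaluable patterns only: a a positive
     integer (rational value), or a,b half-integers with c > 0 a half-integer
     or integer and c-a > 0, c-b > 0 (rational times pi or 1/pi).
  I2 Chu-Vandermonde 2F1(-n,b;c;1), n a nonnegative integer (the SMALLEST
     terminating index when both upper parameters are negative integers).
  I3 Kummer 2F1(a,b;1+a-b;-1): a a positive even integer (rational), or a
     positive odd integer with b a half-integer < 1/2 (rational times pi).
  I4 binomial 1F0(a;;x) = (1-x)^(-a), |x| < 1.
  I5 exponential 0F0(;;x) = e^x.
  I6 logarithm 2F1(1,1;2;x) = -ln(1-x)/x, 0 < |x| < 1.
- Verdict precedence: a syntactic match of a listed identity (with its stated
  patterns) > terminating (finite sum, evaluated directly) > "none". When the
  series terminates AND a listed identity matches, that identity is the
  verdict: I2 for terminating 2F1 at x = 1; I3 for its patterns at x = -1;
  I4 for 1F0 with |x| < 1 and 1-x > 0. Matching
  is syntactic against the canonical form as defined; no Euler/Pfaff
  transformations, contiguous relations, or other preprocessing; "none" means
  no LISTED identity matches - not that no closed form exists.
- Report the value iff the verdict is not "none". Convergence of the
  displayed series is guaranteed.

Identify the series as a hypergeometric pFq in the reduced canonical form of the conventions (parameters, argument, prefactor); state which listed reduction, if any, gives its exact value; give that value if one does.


Prefactor -\frac{5}{12}, argument \frac{3}{4}: 0F0 with upper {-} over lower {-}. Verdict: the I5 exponential reduction matches (the 0F0 exponential series at x = \frac{3}{4}). Sum: \left(-\frac{5}{12}\right) \cdot e^{\frac{3}{4}}.

Key observation: t_0 being -\frac{5}{12}, the two geometric factors (C = -5/12) combine into one argument.
Adjacent-term ratio: r(k) = \frac{3}{4} * 1 / [(k+1)] ; factor over Q: parameters, x = \frac{3}{4}, and C = -\frac{5}{12}.


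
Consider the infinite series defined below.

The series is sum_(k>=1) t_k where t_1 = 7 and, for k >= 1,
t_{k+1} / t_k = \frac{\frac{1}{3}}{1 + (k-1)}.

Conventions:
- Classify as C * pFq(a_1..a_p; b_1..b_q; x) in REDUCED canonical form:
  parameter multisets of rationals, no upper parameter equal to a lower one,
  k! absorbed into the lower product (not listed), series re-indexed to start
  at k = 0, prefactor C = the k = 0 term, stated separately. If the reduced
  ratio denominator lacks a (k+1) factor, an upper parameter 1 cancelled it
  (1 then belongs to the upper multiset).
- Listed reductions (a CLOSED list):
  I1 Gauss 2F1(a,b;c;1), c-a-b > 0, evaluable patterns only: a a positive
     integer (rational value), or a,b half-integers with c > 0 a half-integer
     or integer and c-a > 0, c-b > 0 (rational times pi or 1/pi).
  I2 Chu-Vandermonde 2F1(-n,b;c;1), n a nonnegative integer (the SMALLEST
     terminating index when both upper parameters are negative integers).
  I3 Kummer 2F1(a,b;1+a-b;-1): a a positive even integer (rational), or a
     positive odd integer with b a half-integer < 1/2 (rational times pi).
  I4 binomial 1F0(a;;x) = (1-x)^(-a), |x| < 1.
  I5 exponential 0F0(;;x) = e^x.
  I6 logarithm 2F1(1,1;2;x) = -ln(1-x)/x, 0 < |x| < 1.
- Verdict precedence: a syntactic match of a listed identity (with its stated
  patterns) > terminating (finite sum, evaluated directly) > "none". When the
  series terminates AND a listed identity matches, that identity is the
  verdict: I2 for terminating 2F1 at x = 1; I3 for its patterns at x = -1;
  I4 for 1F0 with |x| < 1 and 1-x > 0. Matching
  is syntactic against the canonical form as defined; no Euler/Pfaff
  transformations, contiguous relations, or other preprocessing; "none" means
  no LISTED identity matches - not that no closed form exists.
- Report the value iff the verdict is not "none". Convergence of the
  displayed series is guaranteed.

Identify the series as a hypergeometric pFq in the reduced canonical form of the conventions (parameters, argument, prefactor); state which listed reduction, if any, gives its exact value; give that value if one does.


The tell: with t_0 = 7, the expanded ratio factors over Q; C = 7, roots give parameters.
Term ratio: r(k) = \frac{1}{3} * 1 / [(k+1)] ; factor over Q: parameters, x = \frac{1}{3}, and C = 7.

At argument \frac{1}{3}: a 0F0 with upper {-}, lower {-}, scaled by C = 7. Verdict (x = \frac{1}{3}): the exponential series (I5) applies (the 0F0 exponential series at x = \frac{1}{3}). Sum: 7 \cdot e^{\frac{1}{3}}.


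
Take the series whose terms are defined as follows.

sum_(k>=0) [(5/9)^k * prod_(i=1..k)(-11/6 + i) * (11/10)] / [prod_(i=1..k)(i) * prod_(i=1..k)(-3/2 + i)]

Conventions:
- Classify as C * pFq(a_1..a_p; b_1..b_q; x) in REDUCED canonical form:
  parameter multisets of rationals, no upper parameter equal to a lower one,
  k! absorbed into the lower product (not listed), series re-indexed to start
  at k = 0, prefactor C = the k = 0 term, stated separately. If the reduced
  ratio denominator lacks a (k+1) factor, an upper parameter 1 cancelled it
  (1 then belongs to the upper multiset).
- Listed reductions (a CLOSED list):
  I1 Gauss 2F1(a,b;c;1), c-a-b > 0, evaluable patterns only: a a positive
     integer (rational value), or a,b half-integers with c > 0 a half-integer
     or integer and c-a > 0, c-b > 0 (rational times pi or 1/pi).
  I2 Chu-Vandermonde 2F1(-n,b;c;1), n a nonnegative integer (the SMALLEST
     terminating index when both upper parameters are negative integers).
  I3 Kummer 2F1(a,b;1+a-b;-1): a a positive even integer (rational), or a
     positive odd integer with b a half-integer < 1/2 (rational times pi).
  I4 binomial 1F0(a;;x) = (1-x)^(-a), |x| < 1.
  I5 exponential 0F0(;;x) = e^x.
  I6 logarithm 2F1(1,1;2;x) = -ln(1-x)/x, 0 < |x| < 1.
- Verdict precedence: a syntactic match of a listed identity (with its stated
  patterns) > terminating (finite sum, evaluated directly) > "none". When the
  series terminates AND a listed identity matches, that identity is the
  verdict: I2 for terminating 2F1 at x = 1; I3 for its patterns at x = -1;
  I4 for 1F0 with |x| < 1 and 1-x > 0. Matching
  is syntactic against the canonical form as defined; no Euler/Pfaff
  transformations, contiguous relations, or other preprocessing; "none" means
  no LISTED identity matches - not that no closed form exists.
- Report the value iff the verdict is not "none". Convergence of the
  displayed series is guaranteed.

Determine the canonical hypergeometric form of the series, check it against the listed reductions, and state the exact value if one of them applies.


x = 5/9 here; the reduced form reads 1F1, upper {-5/6}, lower {-1/2}, C = 11/10. Verdict: none - at argument 5/9 the multisets {-5/6} ; {-1/2} match no listed identity.

The tell: x = (5/9) and the product of the first k integers (C = 11/10) is k!.
Term ratio: r(k) = (5/9) * (k-5/6) / [(k-1/2) (k+1)] - rational in k, leading ratio (5/9); with t_0 = 11/10, classification follows.


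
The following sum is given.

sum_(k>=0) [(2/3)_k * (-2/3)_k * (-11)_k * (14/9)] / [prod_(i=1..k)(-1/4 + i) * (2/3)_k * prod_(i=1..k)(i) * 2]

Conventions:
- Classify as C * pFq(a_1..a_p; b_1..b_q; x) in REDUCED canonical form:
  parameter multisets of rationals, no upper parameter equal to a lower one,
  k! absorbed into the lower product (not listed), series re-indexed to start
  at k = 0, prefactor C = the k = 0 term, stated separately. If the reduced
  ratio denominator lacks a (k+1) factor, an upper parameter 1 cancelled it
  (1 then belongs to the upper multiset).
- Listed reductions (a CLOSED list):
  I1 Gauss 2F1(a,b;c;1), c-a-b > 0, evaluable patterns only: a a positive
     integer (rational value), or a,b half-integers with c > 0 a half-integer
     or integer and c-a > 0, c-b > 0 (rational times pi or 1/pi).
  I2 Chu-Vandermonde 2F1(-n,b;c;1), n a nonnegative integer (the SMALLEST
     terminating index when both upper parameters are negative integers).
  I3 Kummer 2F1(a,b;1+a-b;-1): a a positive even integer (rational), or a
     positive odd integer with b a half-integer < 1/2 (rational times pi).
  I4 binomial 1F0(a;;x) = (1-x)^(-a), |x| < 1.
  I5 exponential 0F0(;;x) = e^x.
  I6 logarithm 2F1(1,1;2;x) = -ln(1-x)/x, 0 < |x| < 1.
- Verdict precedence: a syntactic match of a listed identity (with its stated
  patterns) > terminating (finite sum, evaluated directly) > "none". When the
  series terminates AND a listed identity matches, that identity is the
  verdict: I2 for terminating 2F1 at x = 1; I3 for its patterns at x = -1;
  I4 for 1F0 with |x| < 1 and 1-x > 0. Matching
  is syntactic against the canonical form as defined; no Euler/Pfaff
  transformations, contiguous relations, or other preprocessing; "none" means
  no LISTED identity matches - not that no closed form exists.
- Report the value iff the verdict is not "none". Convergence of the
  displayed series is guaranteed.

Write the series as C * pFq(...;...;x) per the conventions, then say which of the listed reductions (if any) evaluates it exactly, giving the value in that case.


With C = 7/9: the canonical form is 2F1(-11, -2/3; 3/4; 1). Verdict: Chu-Vandermonde (I2) matches (terminating 2F1 at x = 1 with n = 11, b = -2/3, c = 3/4). Value: 3726979855147525/677041712018307.

Key observation: with t_0 = 7/9, the product of the first k integers (C = 7/9, x = 1) is k!.
Adjacent-term ratio: r(k) = 1 * (k-11) (k-2/3) / [(k+3/4) (k+1)] - rational in k. x = 1; t_0 = 7/9; negate the roots.


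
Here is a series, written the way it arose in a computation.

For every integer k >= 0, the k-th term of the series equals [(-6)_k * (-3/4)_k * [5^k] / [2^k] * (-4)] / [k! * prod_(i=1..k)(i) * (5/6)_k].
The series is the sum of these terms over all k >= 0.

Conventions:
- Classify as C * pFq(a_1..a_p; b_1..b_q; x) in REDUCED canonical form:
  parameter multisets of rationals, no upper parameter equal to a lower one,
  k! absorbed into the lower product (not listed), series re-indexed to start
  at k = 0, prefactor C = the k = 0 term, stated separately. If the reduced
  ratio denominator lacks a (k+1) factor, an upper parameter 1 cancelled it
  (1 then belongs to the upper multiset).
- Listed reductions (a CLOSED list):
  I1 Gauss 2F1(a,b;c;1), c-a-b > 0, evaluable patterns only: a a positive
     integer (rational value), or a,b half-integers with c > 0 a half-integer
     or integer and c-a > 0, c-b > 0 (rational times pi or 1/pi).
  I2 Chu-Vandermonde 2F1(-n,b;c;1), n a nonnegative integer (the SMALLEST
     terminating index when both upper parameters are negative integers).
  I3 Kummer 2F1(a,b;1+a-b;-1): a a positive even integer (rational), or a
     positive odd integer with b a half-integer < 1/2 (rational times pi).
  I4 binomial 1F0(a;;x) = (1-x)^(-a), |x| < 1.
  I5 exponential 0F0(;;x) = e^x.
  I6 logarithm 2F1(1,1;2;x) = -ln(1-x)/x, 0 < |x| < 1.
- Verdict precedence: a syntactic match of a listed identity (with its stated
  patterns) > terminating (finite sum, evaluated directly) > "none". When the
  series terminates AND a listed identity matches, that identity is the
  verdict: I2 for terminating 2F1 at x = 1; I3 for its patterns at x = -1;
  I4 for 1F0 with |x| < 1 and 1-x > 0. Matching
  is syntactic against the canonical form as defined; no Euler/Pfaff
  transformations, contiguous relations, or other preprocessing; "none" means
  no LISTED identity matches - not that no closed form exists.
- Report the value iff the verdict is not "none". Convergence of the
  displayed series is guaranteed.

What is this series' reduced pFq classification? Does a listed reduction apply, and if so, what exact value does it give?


Key observation: with t_0 = -4, the product of the first k integers (C = -4, x = 5/2) is k!.
Ratio: r(k) = (5/2) * (k-6) (k-3/4) / [(k+5/6) (k+1) (k+1)] ; factor over Q: parameters, x = (5/2), and C = -4.

With C = -4: the canonical form is 2F2(-6, -3/4; 5/6, 1; 5/2). Verdict: terminating - upper parameter -6 makes this a finite sum (last index 6), evaluated exactly. Exact value: -21487675829/493273088.


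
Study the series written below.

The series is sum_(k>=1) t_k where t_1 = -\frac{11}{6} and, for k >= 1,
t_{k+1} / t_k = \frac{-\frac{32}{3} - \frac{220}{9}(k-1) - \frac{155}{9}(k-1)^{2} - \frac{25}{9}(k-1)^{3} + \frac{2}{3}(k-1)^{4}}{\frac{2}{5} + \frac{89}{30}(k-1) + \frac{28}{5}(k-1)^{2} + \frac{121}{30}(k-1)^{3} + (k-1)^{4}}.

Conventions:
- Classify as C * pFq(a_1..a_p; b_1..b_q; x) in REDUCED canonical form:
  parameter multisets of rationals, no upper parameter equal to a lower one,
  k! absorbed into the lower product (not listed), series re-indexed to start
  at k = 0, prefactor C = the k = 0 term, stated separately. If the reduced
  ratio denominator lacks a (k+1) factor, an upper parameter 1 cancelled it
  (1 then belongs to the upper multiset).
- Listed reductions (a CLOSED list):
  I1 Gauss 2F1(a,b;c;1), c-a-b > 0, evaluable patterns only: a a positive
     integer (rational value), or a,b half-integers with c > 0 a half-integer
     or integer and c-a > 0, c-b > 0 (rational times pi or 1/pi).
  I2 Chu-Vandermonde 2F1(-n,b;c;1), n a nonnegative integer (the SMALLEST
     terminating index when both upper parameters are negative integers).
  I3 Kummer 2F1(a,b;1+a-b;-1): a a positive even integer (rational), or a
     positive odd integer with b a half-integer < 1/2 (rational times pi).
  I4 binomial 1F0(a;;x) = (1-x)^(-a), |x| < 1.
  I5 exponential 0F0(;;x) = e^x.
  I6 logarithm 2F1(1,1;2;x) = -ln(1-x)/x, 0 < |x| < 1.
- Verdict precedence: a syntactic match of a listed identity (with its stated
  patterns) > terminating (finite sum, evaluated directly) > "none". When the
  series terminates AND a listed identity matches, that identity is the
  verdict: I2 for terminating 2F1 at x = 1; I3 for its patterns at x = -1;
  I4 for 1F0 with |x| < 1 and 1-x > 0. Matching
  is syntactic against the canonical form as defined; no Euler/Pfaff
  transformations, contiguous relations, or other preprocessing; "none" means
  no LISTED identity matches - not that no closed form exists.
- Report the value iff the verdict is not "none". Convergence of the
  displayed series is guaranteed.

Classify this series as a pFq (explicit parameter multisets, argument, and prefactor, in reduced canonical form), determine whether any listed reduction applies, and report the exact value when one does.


Reduced: x = \frac{2}{3}, 2F1, upper = {-8, 1}, lower = {\frac{1}{5}}, C = -\frac{11}{6}. Verdict: terminating. With -8 upstairs the series is a 9-term polynomial sum; evaluated term by term. Its exact value is \frac{54187103}{142780482}.

Key step: from the first term -\frac{11}{6}: the ratio is unreduced: k + 3/2 divides both sides (prefactor -11/6).
Adjacent-term ratio: r(k) = \frac{2}{3} * (k-8) (k+1) / [(k+\frac{1}{5}) (k+1)] - rational; roots negated = parameters, x = \frac{2}{3}, C = -\frac{11}{6}.


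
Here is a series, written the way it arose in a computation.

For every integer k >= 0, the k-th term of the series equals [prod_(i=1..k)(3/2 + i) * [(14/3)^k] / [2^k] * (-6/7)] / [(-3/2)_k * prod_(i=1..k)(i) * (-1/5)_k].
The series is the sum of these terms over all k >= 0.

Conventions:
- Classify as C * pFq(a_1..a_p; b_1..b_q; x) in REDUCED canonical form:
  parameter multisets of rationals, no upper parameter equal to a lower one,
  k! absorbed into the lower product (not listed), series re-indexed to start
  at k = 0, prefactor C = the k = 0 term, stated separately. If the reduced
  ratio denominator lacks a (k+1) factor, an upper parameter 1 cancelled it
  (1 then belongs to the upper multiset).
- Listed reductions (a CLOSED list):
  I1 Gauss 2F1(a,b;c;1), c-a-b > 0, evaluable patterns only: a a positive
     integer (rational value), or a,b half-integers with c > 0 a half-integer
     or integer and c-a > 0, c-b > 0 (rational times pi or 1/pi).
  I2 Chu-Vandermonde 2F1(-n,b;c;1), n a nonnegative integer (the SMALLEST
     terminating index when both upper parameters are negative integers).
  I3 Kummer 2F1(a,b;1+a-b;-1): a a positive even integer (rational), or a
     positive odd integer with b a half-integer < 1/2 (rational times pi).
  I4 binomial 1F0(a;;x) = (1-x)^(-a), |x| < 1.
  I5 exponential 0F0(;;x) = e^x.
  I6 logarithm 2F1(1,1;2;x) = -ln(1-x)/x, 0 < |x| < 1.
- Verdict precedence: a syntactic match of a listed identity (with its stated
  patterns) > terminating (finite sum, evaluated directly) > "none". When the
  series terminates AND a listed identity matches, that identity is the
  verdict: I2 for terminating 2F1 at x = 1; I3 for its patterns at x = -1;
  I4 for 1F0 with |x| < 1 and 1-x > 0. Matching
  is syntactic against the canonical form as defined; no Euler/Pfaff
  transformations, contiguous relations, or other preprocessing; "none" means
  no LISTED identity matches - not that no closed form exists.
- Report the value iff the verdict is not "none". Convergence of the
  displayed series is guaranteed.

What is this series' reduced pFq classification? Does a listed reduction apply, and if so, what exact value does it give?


This is -6/7 * 1F2(5/2; -3/2, -1/5; 7/3) in reduced canonical form. Verdict: no listed reduction: x = 7/3 and upper {5/2} fail every I1-I6 pattern.

Structural cue: t_0 = -6/7 here, and the product of the first k integers (C = -6/7, x = 7/3) is k!.
Consecutive-term ratio: r(k) = (7/3) * (k+5/2) / [(k-3/2) (k-1/5) (k+1)] - rational; roots negated = parameters, x = (7/3), C = -6/7.


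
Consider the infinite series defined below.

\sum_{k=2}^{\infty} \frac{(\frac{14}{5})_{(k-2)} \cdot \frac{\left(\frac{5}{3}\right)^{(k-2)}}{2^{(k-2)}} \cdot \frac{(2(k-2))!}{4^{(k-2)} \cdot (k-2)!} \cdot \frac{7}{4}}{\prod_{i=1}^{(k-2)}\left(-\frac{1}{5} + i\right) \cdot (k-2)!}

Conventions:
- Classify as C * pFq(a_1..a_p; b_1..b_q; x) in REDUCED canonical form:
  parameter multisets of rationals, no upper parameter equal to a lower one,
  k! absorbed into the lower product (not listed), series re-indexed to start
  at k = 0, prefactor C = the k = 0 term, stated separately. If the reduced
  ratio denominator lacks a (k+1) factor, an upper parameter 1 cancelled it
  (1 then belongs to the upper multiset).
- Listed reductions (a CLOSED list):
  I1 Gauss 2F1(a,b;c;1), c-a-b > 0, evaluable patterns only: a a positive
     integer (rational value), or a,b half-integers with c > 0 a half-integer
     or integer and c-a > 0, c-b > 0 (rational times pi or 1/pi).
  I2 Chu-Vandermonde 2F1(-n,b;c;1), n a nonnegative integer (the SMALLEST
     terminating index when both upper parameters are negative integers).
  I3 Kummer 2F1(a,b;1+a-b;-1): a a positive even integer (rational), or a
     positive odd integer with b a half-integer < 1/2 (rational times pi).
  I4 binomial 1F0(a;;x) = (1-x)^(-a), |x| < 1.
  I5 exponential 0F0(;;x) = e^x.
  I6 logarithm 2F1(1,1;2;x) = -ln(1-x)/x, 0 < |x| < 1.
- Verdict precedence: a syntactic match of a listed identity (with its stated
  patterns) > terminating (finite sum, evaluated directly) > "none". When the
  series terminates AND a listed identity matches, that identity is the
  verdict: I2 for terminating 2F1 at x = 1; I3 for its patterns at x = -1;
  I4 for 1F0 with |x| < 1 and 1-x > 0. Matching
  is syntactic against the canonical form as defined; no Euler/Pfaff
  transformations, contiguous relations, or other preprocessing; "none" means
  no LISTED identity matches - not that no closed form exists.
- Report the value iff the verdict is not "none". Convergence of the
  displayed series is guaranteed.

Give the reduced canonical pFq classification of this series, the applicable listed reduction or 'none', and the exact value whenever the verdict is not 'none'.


At argument \frac{5}{6}: a 2F1 with upper {\frac{1}{2}, \frac{14}{5}}, lower {\frac{4}{5}}, scaled by C = \frac{7}{4}. Verdict: no listed reduction: x = \frac{5}{6} and upper {\frac{1}{2}, \frac{14}{5}} fail every I1-I6 pattern.

Structural cue: from the first term \frac{7}{4}: the (2k)!/(4^k k!) block (C = 7/4) is the Pochhammer (1/2)_k.
Consecutive-term ratio: r(k) = \frac{5}{6} * (k+\frac{1}{2}) (k+\frac{14}{5}) / [(k+\frac{4}{5}) (k+1)] ; factor over Q: parameters, x = \frac{5}{6}, and C = \frac{7}{4}.


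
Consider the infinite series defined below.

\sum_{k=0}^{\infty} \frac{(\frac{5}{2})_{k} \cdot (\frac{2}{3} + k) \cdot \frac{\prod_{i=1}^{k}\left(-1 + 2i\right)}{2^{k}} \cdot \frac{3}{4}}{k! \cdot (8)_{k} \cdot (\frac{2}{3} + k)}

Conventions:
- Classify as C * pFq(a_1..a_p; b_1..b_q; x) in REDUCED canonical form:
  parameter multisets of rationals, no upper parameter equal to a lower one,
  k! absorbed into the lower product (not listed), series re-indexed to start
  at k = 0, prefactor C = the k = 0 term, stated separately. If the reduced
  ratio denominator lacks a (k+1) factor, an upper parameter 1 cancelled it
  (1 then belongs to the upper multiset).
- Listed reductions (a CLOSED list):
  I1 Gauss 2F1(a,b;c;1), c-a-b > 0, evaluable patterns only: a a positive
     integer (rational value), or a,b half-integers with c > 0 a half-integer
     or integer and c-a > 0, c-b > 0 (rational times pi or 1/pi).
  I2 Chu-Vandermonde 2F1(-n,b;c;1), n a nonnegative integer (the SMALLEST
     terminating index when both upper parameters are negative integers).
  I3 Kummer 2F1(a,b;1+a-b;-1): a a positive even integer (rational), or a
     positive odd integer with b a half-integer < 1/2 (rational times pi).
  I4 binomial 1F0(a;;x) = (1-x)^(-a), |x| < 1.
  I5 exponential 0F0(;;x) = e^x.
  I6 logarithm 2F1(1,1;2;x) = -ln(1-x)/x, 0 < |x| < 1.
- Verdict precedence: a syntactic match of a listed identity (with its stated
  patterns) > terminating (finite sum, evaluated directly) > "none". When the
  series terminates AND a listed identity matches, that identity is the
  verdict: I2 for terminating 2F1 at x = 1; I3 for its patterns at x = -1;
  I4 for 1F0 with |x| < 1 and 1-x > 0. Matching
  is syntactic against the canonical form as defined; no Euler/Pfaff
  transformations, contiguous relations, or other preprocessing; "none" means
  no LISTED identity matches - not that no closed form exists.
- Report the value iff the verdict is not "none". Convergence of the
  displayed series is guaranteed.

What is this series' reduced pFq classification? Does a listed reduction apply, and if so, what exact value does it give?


The series (x = 1) is 2F1: upper {\frac{1}{2}, \frac{5}{2}}, lower {8}, prefactor \frac{3}{4}. Verdict at x = 1: Gauss's theorem I1 (half-integer case) matches (x = 1; upper {\frac{1}{2}, \frac{5}{2}} half-integers, c = 8 in the evaluable pattern). Exact value: \frac{131072}{45045} / \pi.

Key step: t_0 being \frac{3}{4}, the odd product 1*3*...*(2k-1) (C = 3/4) is 2^k (1/2)_k.
Ratio: r(k) = 1 * (k+\frac{1}{2}) (k+\frac{5}{2}) / [(k+8) (k+1)] - rational in k. x = 1; t_0 = \frac{3}{4}; negate the roots.


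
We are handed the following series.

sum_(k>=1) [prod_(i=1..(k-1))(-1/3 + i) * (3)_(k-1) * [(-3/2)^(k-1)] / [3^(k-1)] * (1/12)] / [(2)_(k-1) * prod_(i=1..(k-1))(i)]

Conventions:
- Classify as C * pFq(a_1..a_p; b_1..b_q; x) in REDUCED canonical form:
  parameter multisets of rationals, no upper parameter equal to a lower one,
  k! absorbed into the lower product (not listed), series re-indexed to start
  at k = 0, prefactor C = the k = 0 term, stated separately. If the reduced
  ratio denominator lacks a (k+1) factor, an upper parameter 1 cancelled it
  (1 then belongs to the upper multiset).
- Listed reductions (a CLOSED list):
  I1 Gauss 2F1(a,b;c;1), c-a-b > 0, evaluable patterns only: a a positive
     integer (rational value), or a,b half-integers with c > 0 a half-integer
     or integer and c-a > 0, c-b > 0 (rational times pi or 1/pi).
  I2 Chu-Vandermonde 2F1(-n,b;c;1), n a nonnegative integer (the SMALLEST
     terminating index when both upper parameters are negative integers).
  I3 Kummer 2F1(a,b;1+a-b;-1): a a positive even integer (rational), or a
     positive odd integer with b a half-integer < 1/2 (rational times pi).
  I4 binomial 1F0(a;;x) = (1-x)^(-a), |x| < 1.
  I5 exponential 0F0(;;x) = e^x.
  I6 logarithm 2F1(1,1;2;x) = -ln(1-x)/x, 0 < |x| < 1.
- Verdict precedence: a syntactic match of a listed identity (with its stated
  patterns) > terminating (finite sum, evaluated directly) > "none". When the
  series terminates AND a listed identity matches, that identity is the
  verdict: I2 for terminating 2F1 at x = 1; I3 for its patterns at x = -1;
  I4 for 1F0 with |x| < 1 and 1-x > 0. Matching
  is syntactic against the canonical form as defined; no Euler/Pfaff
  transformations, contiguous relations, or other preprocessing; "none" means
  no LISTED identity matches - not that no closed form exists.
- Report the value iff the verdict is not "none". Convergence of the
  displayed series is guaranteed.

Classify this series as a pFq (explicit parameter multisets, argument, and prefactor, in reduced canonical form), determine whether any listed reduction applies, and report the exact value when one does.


First insight: from the first term 1/12: the two k-th powers (C = 1/12, x = -1/2) combine into one argument.
Consecutive-term ratio: r(k) = (-1/2) * (k+2/3) (k+3) / [(k+2) (k+1)] - rational in k. x = (-1/2); t_0 = 1/12; negate the roots.

This is 1/12 * 2F1(2/3, 3; 2; -1/2) in reduced canonical form. Verdict: none. Every listed pattern misses the 2F1 form at -1/2, upper {2/3, 3}.


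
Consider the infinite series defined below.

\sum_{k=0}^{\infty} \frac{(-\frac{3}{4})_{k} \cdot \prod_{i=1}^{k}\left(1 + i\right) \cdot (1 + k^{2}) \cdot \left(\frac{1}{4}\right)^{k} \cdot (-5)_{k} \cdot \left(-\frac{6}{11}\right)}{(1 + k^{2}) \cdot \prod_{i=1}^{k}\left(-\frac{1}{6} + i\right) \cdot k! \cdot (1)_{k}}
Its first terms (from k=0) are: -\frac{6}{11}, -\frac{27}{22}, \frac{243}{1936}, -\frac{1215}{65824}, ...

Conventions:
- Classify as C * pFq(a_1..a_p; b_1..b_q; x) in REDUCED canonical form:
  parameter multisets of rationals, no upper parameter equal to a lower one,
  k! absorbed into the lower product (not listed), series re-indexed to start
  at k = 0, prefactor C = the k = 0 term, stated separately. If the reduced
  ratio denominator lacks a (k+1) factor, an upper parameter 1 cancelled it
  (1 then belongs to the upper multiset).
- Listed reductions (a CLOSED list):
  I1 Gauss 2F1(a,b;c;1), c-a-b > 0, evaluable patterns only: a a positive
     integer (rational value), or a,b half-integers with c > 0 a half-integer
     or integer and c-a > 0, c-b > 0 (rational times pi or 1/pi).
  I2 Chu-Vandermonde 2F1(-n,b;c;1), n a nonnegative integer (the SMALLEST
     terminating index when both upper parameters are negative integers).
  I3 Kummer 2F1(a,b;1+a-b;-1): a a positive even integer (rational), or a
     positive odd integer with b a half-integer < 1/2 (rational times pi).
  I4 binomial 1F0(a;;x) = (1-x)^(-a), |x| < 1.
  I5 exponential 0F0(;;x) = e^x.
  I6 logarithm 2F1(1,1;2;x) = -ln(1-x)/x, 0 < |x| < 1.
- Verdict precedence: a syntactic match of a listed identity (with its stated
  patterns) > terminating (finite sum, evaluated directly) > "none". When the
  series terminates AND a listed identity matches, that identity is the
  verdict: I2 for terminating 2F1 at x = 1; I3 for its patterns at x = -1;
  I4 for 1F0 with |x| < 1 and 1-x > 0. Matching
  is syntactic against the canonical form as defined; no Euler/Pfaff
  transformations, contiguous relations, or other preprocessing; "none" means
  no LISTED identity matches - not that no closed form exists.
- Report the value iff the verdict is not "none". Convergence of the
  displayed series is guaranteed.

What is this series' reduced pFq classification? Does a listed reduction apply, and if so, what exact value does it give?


Prefactor -\frac{6}{11}, argument \frac{1}{4}: 3F2 with upper {-5, -\frac{3}{4}, 2} over lower {\frac{5}{6}, 1}. Verdict: terminating. With -5 upstairs the series is a 6-term polynomial sum; evaluated term by term. Sum: -\frac{813180903}{488677376}.

Structural cue: with t_0 = -\frac{6}{11}, the lower running product (C = -6/11) is a rising factorial.
Step ratio: r(k) = \frac{1}{4} * (k-5) (k-\frac{3}{4}) (k+2) / [(k+\frac{5}{6}) (k+1) (k+1)] - rational in k, leading ratio \frac{1}{4}; with t_0 = -\frac{6}{11}, classification follows.


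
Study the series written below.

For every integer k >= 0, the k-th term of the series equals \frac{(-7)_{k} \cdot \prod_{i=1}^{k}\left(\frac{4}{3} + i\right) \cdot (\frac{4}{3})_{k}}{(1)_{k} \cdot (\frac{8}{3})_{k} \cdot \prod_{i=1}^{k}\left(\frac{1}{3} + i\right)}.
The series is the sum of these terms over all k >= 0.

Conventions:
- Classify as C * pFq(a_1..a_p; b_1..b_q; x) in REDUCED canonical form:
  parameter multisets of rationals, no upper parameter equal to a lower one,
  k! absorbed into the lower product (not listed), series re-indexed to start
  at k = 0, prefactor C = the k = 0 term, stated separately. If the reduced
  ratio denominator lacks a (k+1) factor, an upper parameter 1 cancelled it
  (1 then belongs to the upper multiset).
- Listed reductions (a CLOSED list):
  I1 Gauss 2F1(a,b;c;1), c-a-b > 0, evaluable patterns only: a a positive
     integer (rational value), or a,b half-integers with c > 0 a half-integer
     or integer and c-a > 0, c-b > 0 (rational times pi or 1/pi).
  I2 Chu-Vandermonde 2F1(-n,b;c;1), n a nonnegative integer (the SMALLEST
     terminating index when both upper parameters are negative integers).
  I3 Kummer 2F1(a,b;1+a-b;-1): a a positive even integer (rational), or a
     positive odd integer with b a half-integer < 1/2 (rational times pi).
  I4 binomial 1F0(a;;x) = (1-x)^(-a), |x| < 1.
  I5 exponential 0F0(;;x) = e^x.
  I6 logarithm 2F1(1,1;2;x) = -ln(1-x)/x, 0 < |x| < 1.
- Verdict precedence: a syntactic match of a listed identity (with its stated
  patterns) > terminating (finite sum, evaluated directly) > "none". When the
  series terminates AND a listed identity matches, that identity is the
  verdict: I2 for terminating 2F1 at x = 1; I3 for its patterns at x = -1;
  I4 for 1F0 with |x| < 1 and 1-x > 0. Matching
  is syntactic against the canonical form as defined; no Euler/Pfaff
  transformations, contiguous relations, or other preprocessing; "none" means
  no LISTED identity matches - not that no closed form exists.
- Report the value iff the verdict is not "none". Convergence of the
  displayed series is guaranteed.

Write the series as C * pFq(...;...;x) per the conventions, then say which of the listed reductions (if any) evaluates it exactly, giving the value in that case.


This is 1 * 2F1(-7, \frac{7}{3}; \frac{8}{3}; 1) in reduced canonical form. Verdict: this is Vandermonde's identity (I2) (terminating 2F1 at x = 1 with n = 7, b = 7/3, c = \frac{8}{3}). Hence: \frac{19}{4301}.

First insight: t_0 = 1 here, and (1)_k (C = 1, x = 1) is k! itself.
Adjacent-term ratio: r(k) = 1 * (k-7) (k+\frac{7}{3}) / [(k+\frac{8}{3}) (k+1)] - rational in k. x = 1; t_0 = 1; negate the roots.
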